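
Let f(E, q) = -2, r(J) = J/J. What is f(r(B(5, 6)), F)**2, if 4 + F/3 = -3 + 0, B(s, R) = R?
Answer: 4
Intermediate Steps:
r(J) = 1
F = -21 (F = -12 + 3*(-3 + 0) = -12 + 3*(-3) = -12 - 9 = -21)
f(r(B(5, 6)), F)**2 = (-2)**2 = 4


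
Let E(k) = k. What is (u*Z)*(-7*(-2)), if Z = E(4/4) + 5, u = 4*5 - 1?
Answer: 1596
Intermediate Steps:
u = 19 (u = 20 - 1 = 19)
Z = 6 (Z = 4/4 + 5 = 4*(1/4) + 5 = 1 + 5 = 6)
(u*Z)*(-7*(-2)) = (19*6)*(-7*(-2)) = 114*14 = 1596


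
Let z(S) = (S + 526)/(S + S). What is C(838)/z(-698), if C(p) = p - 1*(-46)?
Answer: 308516/43 ≈ 7174.8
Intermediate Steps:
z(S) = (526 + S)/(2*S) (z(S) = (526 + S)/((2*S)) = (526 + S)*(1/(2*S)) = (526 + S)/(2*S))
C(p) = 46 + p (C(p) = p + 46 = 46 + p)
C(838)/z(-698) = (46 + 838)/(((½)*(526 - 698)/(-698))) = 884/(((½)*(-1/698)*(-172))) = 884/(43/349) = 884*(349/43) = 308516/43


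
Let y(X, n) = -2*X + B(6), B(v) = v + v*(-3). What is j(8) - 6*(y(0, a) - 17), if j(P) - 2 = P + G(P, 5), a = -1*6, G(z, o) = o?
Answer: 189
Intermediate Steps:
a = -6
B(v) = -2*v (B(v) = v - 3*v = -2*v)
y(X, n) = -12 - 2*X (y(X, n) = -2*X - 2*6 = -2*X - 12 = -12 - 2*X)
j(P) = 7 + P (j(P) = 2 + (P + 5) = 2 + (5 + P) = 7 + P)
j(8) - 6*(y(0, a) - 17) = (7 + 8) - 6*((-12 - 2*0) - 17) = 15 - 6*((-12 + 0) - 17) = 15 - 6*(-12 - 17) = 15 - 6*(-29) = 15 + 174 = 189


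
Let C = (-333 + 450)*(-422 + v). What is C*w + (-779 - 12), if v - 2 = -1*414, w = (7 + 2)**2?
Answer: -7904609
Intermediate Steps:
w = 81 (w = 9**2 = 81)
v = -412 (v = 2 - 1*414 = 2 - 414 = -412)
C = -97578 (C = (-333 + 450)*(-422 - 412) = 117*(-834) = -97578)
C*w + (-779 - 12) = -97578*81 + (-779 - 12) = -7903818 - 791 = -7904609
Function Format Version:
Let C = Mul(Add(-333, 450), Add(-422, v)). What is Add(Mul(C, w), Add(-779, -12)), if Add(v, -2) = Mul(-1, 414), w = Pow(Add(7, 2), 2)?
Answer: -7904609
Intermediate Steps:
w = 81 (w = Pow(9, 2) = 81)
v = -412 (v = Add(2, Mul(-1, 414)) = Add(2, -414) = -412)
C = -97578 (C = Mul(Add(-333, 450), Add(-422, -412)) = Mul(117, -834) = -97578)
Add(Mul(C, w), Add(-779, -12)) = Add(Mul(-97578, 81), Add(-779, -12)) = Add(-7903818, -791) = -7904609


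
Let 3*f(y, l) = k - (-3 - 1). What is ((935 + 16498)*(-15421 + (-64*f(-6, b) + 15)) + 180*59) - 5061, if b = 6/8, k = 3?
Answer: -271170567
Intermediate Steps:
b = ¾ (b = 6*(⅛) = ¾ ≈ 0.75000)
f(y, l) = 7/3 (f(y, l) = (3 - (-3 - 1))/3 = (3 - 1*(-4))/3 = (3 + 4)/3 = (⅓)*7 = 7/3)
((935 + 16498)*(-15421 + (-64*f(-6, b) + 15)) + 180*59) - 5061 = ((935 + 16498)*(-15421 + (-64*7/3 + 15)) + 180*59) - 5061 = (17433*(-15421 + (-448/3 + 15)) + 10620) - 5061 = (17433*(-15421 - 403/3) + 10620) - 5061 = (17433*(-46666/3) + 10620) - 5061 = (-271176126 + 10620) - 5061 = -271165506 - 5061 = -271170567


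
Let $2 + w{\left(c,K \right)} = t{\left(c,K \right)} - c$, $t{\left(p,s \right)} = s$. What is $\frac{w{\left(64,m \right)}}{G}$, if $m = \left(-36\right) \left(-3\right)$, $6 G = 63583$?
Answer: $\frac{252}{63583} \approx 0.0039633$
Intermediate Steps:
$G = \frac{63583}{6}$ ($G = \frac{1}{6} \cdot 63583 = \frac{63583}{6} \approx 10597.0$)
$m = 108$
$w{\left(c,K \right)} = -2 + K - c$ ($w{\left(c,K \right)} = -2 + \left(K - c\right) = -2 + K - c$)
$\frac{w{\left(64,m \right)}}{G} = \frac{-2 + 108 - 64}{\frac{63583}{6}} = \left(-2 + 108 - 64\right) \frac{6}{63583} = 42 \cdot \frac{6}{63583} = \frac{252}{63583}$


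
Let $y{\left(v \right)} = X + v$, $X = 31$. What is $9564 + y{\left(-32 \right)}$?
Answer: $9563$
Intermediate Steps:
$y{\left(v \right)} = 31 + v$
$9564 + y{\left(-32 \right)} = 9564 + \left(31 - 32\right) = 9564 - 1 = 9563$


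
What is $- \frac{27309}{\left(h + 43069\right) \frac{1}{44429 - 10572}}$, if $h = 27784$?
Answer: $- \frac{924600813}{70853} \approx -13050.0$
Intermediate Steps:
$- \frac{27309}{\left(h + 43069\right) \frac{1}{44429 - 10572}} = - \frac{27309}{\left(27784 + 43069\right) \frac{1}{44429 - 10572}} = - \frac{27309}{70853 \cdot \frac{1}{33857}} = - \frac{27309}{\frac{70853}{33857}} = \left(-27309\right) \frac{33857}{70853} = - \frac{924600813}{70853}$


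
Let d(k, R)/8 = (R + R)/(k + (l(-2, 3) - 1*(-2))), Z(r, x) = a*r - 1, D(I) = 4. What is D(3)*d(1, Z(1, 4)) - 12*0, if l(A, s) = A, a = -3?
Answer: -256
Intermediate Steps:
Z(r, x) = -1 - 3*r (Z(r, x) = -3*r - 1 = -1 - 3*r)
d(k, R) = 16*R/k (d(k, R) = 8*((R + R)/(k + (-2 - 1*(-2)))) = 8*((2*R)/(k + (-2 + 2))) = 8*((2*R)/(k + 0)) = 8*((2*R)/k) = 8*(2*R/k) = 16*R/k)
D(3)*d(1, Z(1, 4)) - 12*0 = 4*(16*(-1 - 3*1)/1) - 12*0 = 4*(16*(-1 - 3)*1) + 0 = 4*(16*(-4)*1) + 0 = 4*(-64) + 0 = -256 + 0 = -256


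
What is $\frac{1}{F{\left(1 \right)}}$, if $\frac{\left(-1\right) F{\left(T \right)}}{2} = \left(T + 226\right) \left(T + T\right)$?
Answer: $- \frac{1}{908} \approx -0.0011013$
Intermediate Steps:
$F{\left(T \right)} = - 4 T \left(226 + T\right)$ ($F{\left(T \right)} = - 2 \left(T + 226\right) \left(T + T\right) = - 2 \left(226 + T\right) 2 T = - 2 \cdot 2 T \left(226 + T\right) = - 4 T \left(226 + T\right)$)
$\frac{1}{F{\left(1 \right)}} = \frac{1}{\left(-4\right) 1 \left(226 + 1\right)} = \frac{1}{\left(-4\right) 1 \cdot 227} = \frac{1}{-908} = - \frac{1}{908}$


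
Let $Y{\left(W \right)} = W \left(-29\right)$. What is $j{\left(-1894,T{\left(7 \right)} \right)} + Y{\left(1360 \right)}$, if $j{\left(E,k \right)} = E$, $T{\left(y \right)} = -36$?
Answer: $-41334$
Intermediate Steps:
$Y{\left(W \right)} = - 29 W$
$j{\left(-1894,T{\left(7 \right)} \right)} + Y{\left(1360 \right)} = -1894 - 39440 = -41334$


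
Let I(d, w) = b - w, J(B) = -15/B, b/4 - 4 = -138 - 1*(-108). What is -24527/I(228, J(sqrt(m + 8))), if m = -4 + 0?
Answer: 49054/193 ≈ 254.17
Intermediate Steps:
m = -4
b = -104 (b = 16 + 4*(-138 - 1*(-108)) = 16 + 4*(-138 + 108) = 16 + 4*(-30) = 16 - 120 = -104)
I(d, w) = -104 - w
-24527/I(228, J(sqrt(m + 8))) = -24527/(-104 - (-15)/(sqrt(-4 + 8))) = -24527/(-104 - (-15)/(sqrt(4))) = -24527/(-104 - (-15)/2) = -24527/(-104 - 1*(-15/2)) = -24527/(-104 + 15/2) = -24527/(-193/2) = -24527*(-2/193) = 49054/193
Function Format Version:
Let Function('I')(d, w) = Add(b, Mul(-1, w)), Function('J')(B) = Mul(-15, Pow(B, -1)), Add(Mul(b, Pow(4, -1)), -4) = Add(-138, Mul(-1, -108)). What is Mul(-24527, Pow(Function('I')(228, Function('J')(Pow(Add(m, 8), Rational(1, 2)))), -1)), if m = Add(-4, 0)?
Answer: Rational(49054, 193) ≈ 254.17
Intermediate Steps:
m = -4
b = -104 (b = Add(16, Mul(4, Add(-138, Mul(-1, -108)))) = Add(16, Mul(4, Add(-138, 108))) = Add(16, Mul(4, -30)) = Add(16, -120) = -104)
Function('I')(d, w) = Add(-104, Mul(-1, w))
Mul(-24527, Pow(Function('I')(228, Function('J')(Pow(Add(m, 8), Rational(1, 2)))), -1)) = Mul(-24527, Pow(Add(-104, Mul(-1, Mul(-15, Pow(Pow(Add(-4, 8), Rational(1, 2)), -1)))), -1)) = Mul(-24527, Pow(Add(-104, Mul(-1, Mul(-15, Pow(Pow(4, Rational(1, 2)), -1)))), -1)) = Mul(-24527, Pow(Add(-104, Mul(-1, Mul(-15, Pow(2, -1)))), -1)) = Mul(-24527, Pow(Add(-104, Mul(-1, Mul(-15, Rational(1, 2)))), -1)) = Mul(-24527, Pow(Add(-104, Mul(-1, Rational(-15, 2))), -1)) = Mul(-24527, Pow(Add(-104, Rational(15, 2)), -1)) = Mul(-24527, Pow(Rational(-193, 2), -1)) = Mul(-24527, Rational(-2, 193)) = Rational(49054, 193)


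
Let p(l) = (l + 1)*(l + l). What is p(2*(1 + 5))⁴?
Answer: 9475854336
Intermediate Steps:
p(l) = 2*l*(1 + l) (p(l) = (1 + l)*(2*l) = 2*l*(1 + l))
p(2*(1 + 5))⁴ = (2*(2*(1 + 5))*(1 + 2*(1 + 5)))⁴ = (2*(2*6)*(1 + 2*6))⁴ = (2*12*(1 + 12))⁴ = (2*12*13)⁴ = 312⁴ = 9475854336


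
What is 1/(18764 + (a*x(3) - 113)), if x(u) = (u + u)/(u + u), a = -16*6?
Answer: 1/18555 ≈ 5.3894e-5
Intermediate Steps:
a = -96
x(u) = 1 (x(u) = (2*u)/((2*u)) = (2*u)*(1/(2*u)) = 1)
1/(18764 + (a*x(3) - 113)) = 1/(18764 + (-96*1 - 113)) = 1/(18764 + (-96 - 113)) = 1/(18764 - 209) = 1/18555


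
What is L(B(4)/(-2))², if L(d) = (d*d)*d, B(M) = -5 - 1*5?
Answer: 15625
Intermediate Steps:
B(M) = -10 (B(M) = -5 - 5 = -10)
L(d) = d³ (L(d) = d²*d = d³)
L(B(4)/(-2))² = ((-10/(-2))³)² = ((-10*(-½))³)² = (5³)² = 125² = 15625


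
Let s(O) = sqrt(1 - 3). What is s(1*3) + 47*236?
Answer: 11092 + I*sqrt(2) ≈ 11092.0 + 1.4142*I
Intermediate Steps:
s(O) = I*sqrt(2) (s(O) = sqrt(-2) = I*sqrt(2))
s(1*3) + 47*236 = I*sqrt(2) + 47*236 = I*sqrt(2) + 11092 = 11092 + I*sqrt(2)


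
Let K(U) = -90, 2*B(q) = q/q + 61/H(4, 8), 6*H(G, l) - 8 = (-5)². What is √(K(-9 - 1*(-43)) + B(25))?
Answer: I*√40634/22 ≈ 9.1627*I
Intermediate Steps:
H(G, l) = 11/2 (H(G, l) = 4/3 + (⅙)*(-5)² = 4/3 + (⅙)*25 = 4/3 + 25/6 = 11/2)
B(q) = 133/22 (B(q) = (q/q + 61/(11/2))/2 = (1 + 61*(2/11))/2 = (1 + 122/11)/2 = (½)*(133/11) = 133/22)
√(K(-9 - 1*(-43)) + B(25)) = √(-90 + 133/22) = √(-1847/22) = I*√40634/22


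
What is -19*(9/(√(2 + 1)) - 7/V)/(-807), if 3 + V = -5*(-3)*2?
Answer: -133/21789 + 19*√3/269 ≈ 0.11623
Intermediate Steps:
V = 27 (V = -3 - 5*(-3)*2 = -3 + 15*2 = -3 + 30 = 27)
-19*(9/(√(2 + 1)) - 7/V)/(-807) = -19*(9/(√(2 + 1)) - 7/27)/(-807) = -19*(9/(√3) - 7*1/27)*(-1/807) = -19*(9*(√3/3) - 7/27)*(-1/807) = -19*(3*√3 - 7/27)*(-1/807) = -19*(-7/27 + 3*√3)*(-1/807) = (133/27 - 57*√3)*(-1/807) = -133/21789 + 19*√3/269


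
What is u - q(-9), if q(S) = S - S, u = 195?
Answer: 195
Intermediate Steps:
q(S) = 0
u - q(-9) = 195 - 1*0 = 195 + 0 = 195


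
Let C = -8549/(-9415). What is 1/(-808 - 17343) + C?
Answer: 22166212/24413095 ≈ 0.90796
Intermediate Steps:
C = 8549/9415 (C = -8549*(-1/9415) = 8549/9415 ≈ 0.90802)
1/(-808 - 17343) + C = 1/(-808 - 17343) + 8549/9415 = 1/(-18151) + 8549/9415 = -1/18151 + 8549/9415 = 22166212/24413095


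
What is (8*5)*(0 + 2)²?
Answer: 160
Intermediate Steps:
(8*5)*(0 + 2)² = 40*2² = 40*4 = 160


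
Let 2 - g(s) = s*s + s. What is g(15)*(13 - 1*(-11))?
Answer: -5712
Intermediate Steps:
g(s) = 2 - s - s² (g(s) = 2 - (s*s + s) = 2 - (s² + s) = 2 - (s + s²) = 2 + (-s - s²) = 2 - s - s²)
g(15)*(13 - 1*(-11)) = (2 - 1*15 - 1*15²)*(13 - 1*(-11)) = (2 - 15 - 1*225)*(13 + 11) = (2 - 15 - 225)*24 = -238*24 = -5712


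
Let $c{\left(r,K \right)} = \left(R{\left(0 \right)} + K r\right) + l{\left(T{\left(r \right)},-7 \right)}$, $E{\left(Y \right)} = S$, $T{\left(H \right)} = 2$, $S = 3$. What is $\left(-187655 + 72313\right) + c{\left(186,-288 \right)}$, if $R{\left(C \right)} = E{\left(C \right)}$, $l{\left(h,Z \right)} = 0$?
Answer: $-168907$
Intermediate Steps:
$E{\left(Y \right)} = 3$
$R{\left(C \right)} = 3$
$c{\left(r,K \right)} = 3 + K r$ ($c{\left(r,K \right)} = \left(3 + K r\right) + 0 = 3 + K r$)
$\left(-187655 + 72313\right) + c{\left(186,-288 \right)} = \left(-187655 + 72313\right) + \left(3 - 53568\right) = -115342 + \left(3 - 53568\right) = -115342 - 53565 = -168907$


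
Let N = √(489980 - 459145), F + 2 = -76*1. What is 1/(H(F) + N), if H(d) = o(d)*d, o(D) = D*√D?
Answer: 1/(√30835 + 6084*I*√78) ≈ 6.082e-8 - 1.8611e-5*I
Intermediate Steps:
o(D) = D^(3/2)
F = -78 (F = -2 - 76*1 = -2 - 76 = -78)
N = √30835 ≈ 175.60
H(d) = d^(5/2) (H(d) = d^(3/2)*d = d^(5/2))
1/(H(F) + N) = 1/((-78)^(5/2) + √30835) = 1/(6084*I*√78 + √30835) = 1/(√30835 + 6084*I*√78)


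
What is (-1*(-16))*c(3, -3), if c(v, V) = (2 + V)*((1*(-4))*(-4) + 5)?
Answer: -336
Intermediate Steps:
c(v, V) = 42 + 21*V (c(v, V) = (2 + V)*(-4*(-4) + 5) = (2 + V)*(16 + 5) = (2 + V)*21 = 42 + 21*V)
(-1*(-16))*c(3, -3) = (-1*(-16))*(42 + 21*(-3)) = 16*(42 - 63) = 16*(-21) = -336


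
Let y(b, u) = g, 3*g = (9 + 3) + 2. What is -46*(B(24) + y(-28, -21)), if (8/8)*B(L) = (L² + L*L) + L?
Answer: -162932/3 ≈ -54311.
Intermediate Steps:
g = 14/3 (g = ((9 + 3) + 2)/3 = (12 + 2)/3 = (⅓)*14 = 14/3 ≈ 4.6667)
y(b, u) = 14/3
B(L) = L + 2*L² (B(L) = (L² + L*L) + L = (L² + L²) + L = 2*L² + L = L + 2*L²)
-46*(B(24) + y(-28, -21)) = -46*(24*(1 + 2*24) + 14/3) = -46*(24*(1 + 48) + 14/3) = -46*(24*49 + 14/3) = -46*(1176 + 14/3) = -46*3542/3 = -162932/3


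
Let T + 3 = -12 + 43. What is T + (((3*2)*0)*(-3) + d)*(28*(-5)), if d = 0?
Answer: 28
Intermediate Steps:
T = 28 (T = -3 + (-12 + 43) = -3 + 31 = 28)
T + (((3*2)*0)*(-3) + d)*(28*(-5)) = 28 + (((3*2)*0)*(-3) + 0)*(28*(-5)) = 28 + ((6*0)*(-3) + 0)*(-140) = 28 + (0*(-3) + 0)*(-140) = 28 + (0 + 0)*(-140) = 28 + 0*(-140) = 28 + 0 = 28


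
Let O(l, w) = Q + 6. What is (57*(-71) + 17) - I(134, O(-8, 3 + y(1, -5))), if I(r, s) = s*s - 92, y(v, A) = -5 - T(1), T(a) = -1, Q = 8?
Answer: -4134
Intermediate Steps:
y(v, A) = -4 (y(v, A) = -5 - 1*(-1) = -5 + 1 = -4)
O(l, w) = 14 (O(l, w) = 8 + 6 = 14)
I(r, s) = -92 + s**2 (I(r, s) = s**2 - 92 = -92 + s**2)
(57*(-71) + 17) - I(134, O(-8, 3 + y(1, -5))) = (57*(-71) + 17) - (-92 + 14**2) = (-4047 + 17) - (-92 + 196) = -4030 - 1*104 = -4030 - 104 = -4134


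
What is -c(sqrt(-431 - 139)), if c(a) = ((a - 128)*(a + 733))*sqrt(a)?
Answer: 570**(1/4)*sqrt(I)*(94394 - 605*I*sqrt(570)) ≈ 3.7604e+5 + 2.7623e+5*I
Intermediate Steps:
c(a) = sqrt(a)*(-128 + a)*(733 + a) (c(a) = ((-128 + a)*(733 + a))*sqrt(a) = sqrt(a)*(-128 + a)*(733 + a))
-c(sqrt(-431 - 139)) = -sqrt(sqrt(-431 - 139))*(-93824 + (sqrt(-431 - 139))**2 + 605*sqrt(-431 - 139)) = -sqrt(sqrt(-570))*(-93824 + (sqrt(-570))**2 + 605*sqrt(-570)) = -sqrt(I*sqrt(570))*(-93824 + (I*sqrt(570))**2 + 605*(I*sqrt(570))) = -570**(1/4)*sqrt(I)*(-93824 - 570 + 605*I*sqrt(570)) = -570**(1/4)*sqrt(I)*(-94394 + 605*I*sqrt(570))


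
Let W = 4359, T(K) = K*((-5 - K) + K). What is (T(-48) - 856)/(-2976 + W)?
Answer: -616/1383 ≈ -0.44541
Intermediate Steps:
T(K) = -5*K (T(K) = K*(-5) = -5*K)
(T(-48) - 856)/(-2976 + W) = (-5*(-48) - 856)/(-2976 + 4359) = (240 - 856)/1383 = -616*1/1383 = -616/1383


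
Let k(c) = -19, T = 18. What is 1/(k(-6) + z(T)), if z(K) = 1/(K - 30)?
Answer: -12/229 ≈ -0.052402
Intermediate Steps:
z(K) = 1/(-30 + K)
1/(k(-6) + z(T)) = 1/(-19 + 1/(-30 + 18)) = 1/(-19 + 1/(-12)) = 1/(-19 - 1/12) = 1/(-229/12) = -12/229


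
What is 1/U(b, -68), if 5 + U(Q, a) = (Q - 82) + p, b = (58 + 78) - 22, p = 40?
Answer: 1/67 ≈ 0.014925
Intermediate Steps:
b = 114 (b = 136 - 22 = 114)
U(Q, a) = -47 + Q (U(Q, a) = -5 + ((Q - 82) + 40) = -5 + ((-82 + Q) + 40) = -5 + (-42 + Q) = -47 + Q)
1/U(b, -68) = 1/(-47 + 114) = 1/67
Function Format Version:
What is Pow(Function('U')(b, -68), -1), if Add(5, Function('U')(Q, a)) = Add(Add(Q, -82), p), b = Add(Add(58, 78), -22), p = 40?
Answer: Rational(1, 67) ≈ 0.014925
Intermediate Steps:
b = 114 (b = Add(136, -22) = 114)
Function('U')(Q, a) = Add(-47, Q) (Function('U')(Q, a) = Add(-5, Add(Add(Q, -82), 40)) = Add(-5, Add(Add(-82, Q), 40)) = Add(-5, Add(-42, Q)) = Add(-47, Q))
Pow(Function('U')(b, -68), -1) = Pow(Add(-47, 114), -1) = Pow(67, -1) = Rational(1, 67)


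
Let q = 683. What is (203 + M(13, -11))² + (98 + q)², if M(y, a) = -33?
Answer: 638861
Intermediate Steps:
(203 + M(13, -11))² + (98 + q)² = (203 - 33)² + (98 + 683)² = 170² + 781² = 28900 + 609961 = 638861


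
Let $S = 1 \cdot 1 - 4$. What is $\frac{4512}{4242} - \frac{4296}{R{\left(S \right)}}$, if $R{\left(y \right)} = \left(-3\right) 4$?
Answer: $\frac{253858}{707} \approx 359.06$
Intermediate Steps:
$S = -3$ ($S = 1 - 4 = -3$)
$R{\left(y \right)} = -12$
$\frac{4512}{4242} - \frac{4296}{R{\left(S \right)}} = \frac{4512}{4242} - \frac{4296}{-12} = 4512 \cdot \frac{1}{4242} - -358 = \frac{752}{707} + 358 = \frac{253858}{707}$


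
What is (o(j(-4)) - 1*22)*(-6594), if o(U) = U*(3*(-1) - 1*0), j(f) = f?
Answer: 65940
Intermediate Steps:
o(U) = -3*U (o(U) = U*(-3 + 0) = U*(-3) = -3*U)
(o(j(-4)) - 1*22)*(-6594) = (-3*(-4) - 1*22)*(-6594) = (12 - 22)*(-6594) = -10*(-6594) = 65940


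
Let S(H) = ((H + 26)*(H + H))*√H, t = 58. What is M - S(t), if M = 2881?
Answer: 2881 - 9744*√58 ≈ -71327.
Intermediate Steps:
S(H) = 2*H^(3/2)*(26 + H) (S(H) = ((26 + H)*(2*H))*√H = (2*H*(26 + H))*√H = 2*H^(3/2)*(26 + H))
M - S(t) = 2881 - 2*58^(3/2)*(26 + 58) = 2881 - 2*58*√58*84 = 2881 - 9744*√58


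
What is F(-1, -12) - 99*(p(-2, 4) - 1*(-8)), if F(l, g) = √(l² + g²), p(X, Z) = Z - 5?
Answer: -693 + √145 ≈ -680.96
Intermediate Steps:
p(X, Z) = -5 + Z
F(l, g) = √(g² + l²)
F(-1, -12) - 99*(p(-2, 4) - 1*(-8)) = √((-12)² + (-1)²) - 99*((-5 + 4) - 1*(-8)) = √(144 + 1) - 99*(-1 + 8) = √145 - 99*7 = √145 - 693 = -693 + √145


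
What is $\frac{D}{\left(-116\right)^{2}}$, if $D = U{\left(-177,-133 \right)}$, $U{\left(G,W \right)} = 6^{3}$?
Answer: $\frac{27}{1682} \approx 0.016052$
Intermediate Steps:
$U{\left(G,W \right)} = 216$
$D = 216$
$\frac{D}{\left(-116\right)^{2}} = \frac{216}{\left(-116\right)^{2}} = \frac{216}{13456} = 216 \cdot \frac{1}{13456} = \frac{27}{1682}$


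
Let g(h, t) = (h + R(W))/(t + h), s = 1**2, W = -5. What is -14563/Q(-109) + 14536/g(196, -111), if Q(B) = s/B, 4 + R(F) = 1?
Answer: 307597391/193 ≈ 1.5938e+6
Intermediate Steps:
R(F) = -3 (R(F) = -4 + 1 = -3)
s = 1
Q(B) = 1/B
g(h, t) = (-3 + h)/(h + t) (g(h, t) = (h - 3)/(t + h) = (-3 + h)/(h + t))
-14563/Q(-109) + 14536/g(196, -111) = -14563/(1/(-109)) + 14536/(((-3 + 196)/(196 - 111))) = -14563/(-1/109) + 14536/((193/85)) = -14563*(-109) + 14536/(((1/85)*193)) = 1587367 + 14536/(193/85) = 1587367 + 14536*(85/193) = 1587367 + 1235560/193 = 307597391/193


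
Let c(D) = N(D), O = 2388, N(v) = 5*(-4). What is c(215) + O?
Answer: 2368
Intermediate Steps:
N(v) = -20
c(D) = -20
c(215) + O = -20 + 2388 = 2368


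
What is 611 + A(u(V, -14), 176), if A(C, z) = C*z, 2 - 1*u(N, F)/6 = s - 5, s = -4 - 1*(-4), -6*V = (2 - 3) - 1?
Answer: 8003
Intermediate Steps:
V = ⅓ (V = -((2 - 3) - 1)/6 = -(-1 - 1)/6 = -⅙*(-2) = ⅓ ≈ 0.33333)
s = 0 (s = -4 + 4 = 0)
u(N, F) = 42 (u(N, F) = 12 - 6*(0 - 5) = 12 - 6*(-5) = 12 + 30 = 42)
611 + A(u(V, -14), 176) = 611 + 42*176 = 611 + 7392 = 8003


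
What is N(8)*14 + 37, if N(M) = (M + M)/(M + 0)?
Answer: 65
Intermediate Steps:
N(M) = 2 (N(M) = (2*M)/M = 2)
N(8)*14 + 37 = 2*14 + 37 = 28 + 37 = 65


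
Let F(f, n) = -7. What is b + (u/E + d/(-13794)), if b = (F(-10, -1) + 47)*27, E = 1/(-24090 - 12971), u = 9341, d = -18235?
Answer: -4775285817239/13794 ≈ -3.4619e+8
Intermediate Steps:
E = -1/37061 (E = 1/(-37061) = -1/37061 ≈ -2.6983e-5)
b = 1080 (b = (-7 + 47)*27 = 40*27 = 1080)
b + (u/E + d/(-13794)) = 1080 + (9341/(-1/37061) - 18235/(-13794)) = 1080 + (9341*(-37061) - 18235*(-1/13794)) = 1080 + (-346186801 + 18235/13794) = 1080 - 4775300714759/13794 = -4775285817239/13794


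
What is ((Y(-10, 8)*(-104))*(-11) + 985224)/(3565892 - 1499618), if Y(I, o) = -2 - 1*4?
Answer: 5260/11109 ≈ 0.47349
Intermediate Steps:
Y(I, o) = -6 (Y(I, o) = -2 - 4 = -6)
((Y(-10, 8)*(-104))*(-11) + 985224)/(3565892 - 1499618) = (-6*(-104)*(-11) + 985224)/(3565892 - 1499618) = (624*(-11) + 985224)/2066274 = (-6864 + 985224)*(1/2066274) = 978360*(1/2066274) = 5260/11109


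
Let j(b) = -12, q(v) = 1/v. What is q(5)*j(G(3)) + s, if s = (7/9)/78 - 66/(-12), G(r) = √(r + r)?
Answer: 5458/1755 ≈ 3.1100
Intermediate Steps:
q(v) = 1/v
G(r) = √2*√r (G(r) = √(2*r) = √2*√r)
s = 1934/351 (s = (7*(⅑))*(1/78) - 66*(-1/12) = (7/9)*(1/78) + 11/2 = 7/702 + 11/2 = 1934/351 ≈ 5.5100)
q(5)*j(G(3)) + s = -12/5 + 1934/351 = 5458/1755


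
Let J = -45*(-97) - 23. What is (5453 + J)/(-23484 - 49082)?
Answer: -9795/72566 ≈ -0.13498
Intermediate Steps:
J = 4342 (J = 4365 - 23 = 4342)
(5453 + J)/(-23484 - 49082) = (5453 + 4342)/(-23484 - 49082) = 9795/(-72566) = 9795*(-1/72566) = -9795/72566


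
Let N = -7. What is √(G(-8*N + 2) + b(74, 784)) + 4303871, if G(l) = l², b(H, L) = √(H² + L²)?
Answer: 4303871 + √(3364 + 2*√155033) ≈ 4.3039e+6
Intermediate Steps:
√(G(-8*N + 2) + b(74, 784)) + 4303871 = √((-8*(-7) + 2)² + √(74² + 784²)) + 4303871 = √((56 + 2)² + √(5476 + 614656)) + 4303871 = √(58² + √620132) + 4303871 = √(3364 + 2*√155033) + 4303871 = 4303871 + √(3364 + 2*√155033)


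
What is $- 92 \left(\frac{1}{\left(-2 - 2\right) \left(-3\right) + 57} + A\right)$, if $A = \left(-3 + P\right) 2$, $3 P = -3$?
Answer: $\frac{2204}{3} \approx 734.67$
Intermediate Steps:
$P = -1$ ($P = \frac{1}{3} \left(-3\right) = -1$)
$A = -8$ ($A = \left(-3 - 1\right) 2 = \left(-4\right) 2 = -8$)
$- 92 \left(\frac{1}{\left(-2 - 2\right) \left(-3\right) + 57} + A\right) = - 92 \left(\frac{1}{\left(-2 - 2\right) \left(-3\right) + 57} - 8\right) = - 92 \left(\frac{1}{\left(-4\right) \left(-3\right) + 57} - 8\right) = - 92 \left(\frac{1}{12 + 57} - 8\right) = - 92 \left(\frac{1}{69} - 8\right) = \left(-92\right) \left(- \frac{551}{69}\right) = \frac{2204}{3}$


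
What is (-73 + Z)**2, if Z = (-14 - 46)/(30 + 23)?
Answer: 15437041/2809 ≈ 5495.6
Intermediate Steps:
Z = -60/53 ≈ -1.1321
(-73 + Z)**2 = (-73 - 60/53)**2 = (-3929/53)**2 = 15437041/2809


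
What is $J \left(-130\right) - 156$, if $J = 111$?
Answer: $-14586$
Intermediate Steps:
$J \left(-130\right) - 156 = 111 \left(-130\right) - 156 = -14430 - 156 = -14586$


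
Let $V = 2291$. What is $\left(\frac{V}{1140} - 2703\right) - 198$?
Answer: $- \frac{3304849}{1140} \approx -2899.0$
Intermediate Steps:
$\left(\frac{V}{1140} - 2703\right) - 198 = \left(\frac{2291}{1140} - 2703\right) - 198 = - \frac{3079129}{1140} - 198 = - \frac{3304849}{1140}$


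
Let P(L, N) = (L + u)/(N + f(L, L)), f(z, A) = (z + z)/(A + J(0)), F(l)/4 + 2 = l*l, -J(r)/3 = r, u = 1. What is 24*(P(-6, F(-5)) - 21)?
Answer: -23748/47 ≈ -505.28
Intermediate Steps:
J(r) = -3*r
F(l) = -8 + 4*l**2 (F(l) = -8 + 4*(l*l) = -8 + 4*l**2)
f(z, A) = 2*z/A (f(z, A) = (z + z)/(A - 3*0) = (2*z)/(A + 0) = (2*z)/A = 2*z/A)
P(L, N) = (1 + L)/(2 + N) (P(L, N) = (L + 1)/(N + 2*L/L) = (1 + L)/(N + 2) = (1 + L)/(2 + N))
24*(P(-6, F(-5)) - 21) = 24*((1 - 6)/(2 + (-8 + 4*(-5)**2)) - 21) = 24*(-5/(2 + (-8 + 4*25)) - 21) = 24*(-5/(2 + (-8 + 100)) - 21) = 24*(-5/(2 + 92) - 21) = 24*(-5/94 - 21) = 24*(-1979/94) = -23748/47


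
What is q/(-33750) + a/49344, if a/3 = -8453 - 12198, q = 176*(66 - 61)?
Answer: -71144549/55512000 ≈ -1.2816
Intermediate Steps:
q = 880 (q = 176*5 = 880)
a = -61953 (a = 3*(-8453 - 12198) = 3*(-20651) = -61953)
q/(-33750) + a/49344 = 880/(-33750) - 61953/49344 = 880*(-1/33750) - 61953*1/49344 = -88/3375 - 20651/16448 = -71144549/55512000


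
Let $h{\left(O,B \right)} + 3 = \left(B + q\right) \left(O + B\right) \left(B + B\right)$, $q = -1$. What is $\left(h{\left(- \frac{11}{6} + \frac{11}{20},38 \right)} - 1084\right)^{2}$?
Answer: $\frac{2348262019216}{225} \approx 1.0437 \cdot 10^{10}$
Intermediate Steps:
$h{\left(O,B \right)} = -3 + 2 B \left(-1 + B\right) \left(B + O\right)$ ($h{\left(O,B \right)} = -3 + \left(B - 1\right) \left(O + B\right) \left(B + B\right) = -3 + \left(-1 + B\right) \left(B + O\right) 2 B = -3 + \left(-1 + B\right) 2 B \left(B + O\right) = -3 + 2 B \left(-1 + B\right) \left(B + O\right)$)
$\left(h{\left(- \frac{11}{6} + \frac{11}{20},38 \right)} - 1084\right)^{2} = \left(\left(-3 - 2 \cdot 38^{2} + 2 \cdot 38^{3} - 76 \left(- \frac{11}{6} + \frac{11}{20}\right) + 2 \left(- \frac{11}{6} + \frac{11}{20}\right) 38^{2}\right) - 1084\right)^{2} = \left(\left(-3 - 2888 + 2 \cdot 54872 - 76 \left(\left(-11\right) \frac{1}{6} + 11 \cdot \frac{1}{20}\right) + 2 \left(\left(-11\right) \frac{1}{6} + 11 \cdot \frac{1}{20}\right) 1444\right) - 1084\right)^{2} = \left(\left(-3 - 2888 + 109744 - 76 \left(- \frac{11}{6} + \frac{11}{20}\right) + 2 \left(- \frac{11}{6} + \frac{11}{20}\right) 1444\right) - 1084\right)^{2} = \left(\left(-3 - 2888 + 109744 - 76 \left(- \frac{77}{60}\right) + 2 \left(- \frac{77}{60}\right) 1444\right) - 1084\right)^{2} = \left(\left(-3 - 2888 + 109744 + \frac{1463}{15} - \frac{55594}{15}\right) - 1084\right)^{2} = \left(\frac{1548664}{15} - 1084\right)^{2} = \left(\frac{1532404}{15}\right)^{2} = \frac{2348262019216}{225}$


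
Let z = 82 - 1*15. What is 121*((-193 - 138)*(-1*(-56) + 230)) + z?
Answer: -11454519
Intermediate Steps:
z = 67 (z = 82 - 15 = 67)
121*((-193 - 138)*(-1*(-56) + 230)) + z = 121*((-193 - 138)*(-1*(-56) + 230)) + 67 = 121*(-331*(56 + 230)) + 67 = 121*(-331*286) + 67 = 121*(-94666) + 67 = -11454586 + 67 = -11454519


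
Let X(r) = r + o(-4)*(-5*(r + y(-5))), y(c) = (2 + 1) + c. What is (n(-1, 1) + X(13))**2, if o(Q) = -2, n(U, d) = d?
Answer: 15376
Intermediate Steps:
y(c) = 3 + c
X(r) = -20 + 11*r (X(r) = r - (-10)*(r + (3 - 5)) = r - (-10)*(r - 2) = r - (-10)*(-2 + r) = r - 2*(10 - 5*r) = r + (-20 + 10*r) = -20 + 11*r)
(n(-1, 1) + X(13))**2 = (1 + (-20 + 11*13))**2 = (1 + (-20 + 143))**2 = (1 + 123)**2 = 124**2 = 15376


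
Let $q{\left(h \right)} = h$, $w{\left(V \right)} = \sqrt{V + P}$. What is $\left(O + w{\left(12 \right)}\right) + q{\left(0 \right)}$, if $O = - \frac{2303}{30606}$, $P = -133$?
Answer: $- \frac{2303}{30606} + 11 i \approx -0.075247 + 11.0 i$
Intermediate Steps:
$w{\left(V \right)} = \sqrt{-133 + V}$ ($w{\left(V \right)} = \sqrt{V - 133} = \sqrt{-133 + V}$)
$O = - \frac{2303}{30606}$ ($O = \left(-2303\right) \frac{1}{30606} = - \frac{2303}{30606} \approx -0.075247$)
$\left(O + w{\left(12 \right)}\right) + q{\left(0 \right)} = \left(- \frac{2303}{30606} + \sqrt{-133 + 12}\right) + 0 = \left(- \frac{2303}{30606} + \sqrt{-121}\right) + 0 = \left(- \frac{2303}{30606} + 11 i\right) + 0 = - \frac{2303}{30606} + 11 i$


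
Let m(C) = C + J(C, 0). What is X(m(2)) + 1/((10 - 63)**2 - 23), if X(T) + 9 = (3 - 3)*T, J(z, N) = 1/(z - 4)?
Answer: -25073/2786 ≈ -8.9996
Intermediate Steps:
J(z, N) = 1/(-4 + z)
m(C) = C + 1/(-4 + C)
X(T) = -9 (X(T) = -9 + (3 - 3)*T = -9 + 0*T = -9 + 0 = -9)
X(m(2)) + 1/((10 - 63)**2 - 23) = -9 + 1/((10 - 63)**2 - 23) = -9 + 1/((-53)**2 - 23) = -9 + 1/(2809 - 23) = -9 + 1/2786 = -25073/2786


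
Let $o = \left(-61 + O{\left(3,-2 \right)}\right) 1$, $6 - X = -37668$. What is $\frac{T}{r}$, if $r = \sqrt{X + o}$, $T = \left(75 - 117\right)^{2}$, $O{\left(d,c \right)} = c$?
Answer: $\frac{28 \sqrt{4179}}{199} \approx 9.0958$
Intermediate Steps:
$X = 37674$ ($X = 6 - -37668 = 6 + 37668 = 37674$)
$T = 1764$ ($T = \left(-42\right)^{2} = 1764$)
$o = -63$ ($o = \left(-61 - 2\right) 1 = \left(-63\right) 1 = -63$)
$r = 3 \sqrt{4179}$ ($r = \sqrt{37674 - 63} = \sqrt{37611} = 3 \sqrt{4179} \approx 193.94$)
$\frac{T}{r} = \frac{1764}{3 \sqrt{4179}} = 1764 \frac{\sqrt{4179}}{12537} = \frac{28 \sqrt{4179}}{199}$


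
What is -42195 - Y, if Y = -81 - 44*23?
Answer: -41102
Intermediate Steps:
Y = -1093 (Y = -81 - 1012 = -1093)
-42195 - Y = -42195 - 1*(-1093) = -42195 + 1093 = -41102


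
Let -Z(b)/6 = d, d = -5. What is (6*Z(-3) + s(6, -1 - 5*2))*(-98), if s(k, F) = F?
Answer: -16562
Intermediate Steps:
Z(b) = 30 (Z(b) = -6*(-5) = 30)
(6*Z(-3) + s(6, -1 - 5*2))*(-98) = (6*30 + (-1 - 5*2))*(-98) = (180 + (-1 - 10))*(-98) = (180 - 11)*(-98) = 169*(-98) = -16562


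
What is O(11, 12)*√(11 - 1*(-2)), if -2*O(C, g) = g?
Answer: -6*√13 ≈ -21.633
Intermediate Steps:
O(C, g) = -g/2
O(11, 12)*√(11 - 1*(-2)) = (-½*12)*√(11 - 1*(-2)) = -6*√(11 + 2) = -6*√13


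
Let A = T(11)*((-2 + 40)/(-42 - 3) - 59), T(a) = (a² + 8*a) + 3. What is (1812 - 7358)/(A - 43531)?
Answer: 249570/2529811 ≈ 0.098652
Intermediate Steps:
T(a) = 3 + a² + 8*a
A = -570916/45 (A = (3 + 11² + 8*11)*((-2 + 40)/(-42 - 3) - 59) = (3 + 121 + 88)*(38/(-45) - 59) = 212*(38*(-1/45) - 59) = 212*(-38/45 - 59) = 212*(-2693/45) = -570916/45 ≈ -12687.)
(1812 - 7358)/(A - 43531) = (1812 - 7358)/(-570916/45 - 43531) = -5546/(-2529811/45) = -5546*(-45/2529811) = 249570/2529811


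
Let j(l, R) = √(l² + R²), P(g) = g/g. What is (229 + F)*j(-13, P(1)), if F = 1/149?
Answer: 34122*√170/149 ≈ 2985.9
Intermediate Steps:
F = 1/149 ≈ 0.0067114
P(g) = 1
j(l, R) = √(R² + l²)
(229 + F)*j(-13, P(1)) = (229 + 1/149)*√(1² + (-13)²) = 34122*√(1 + 169)/149 = 34122*√170/149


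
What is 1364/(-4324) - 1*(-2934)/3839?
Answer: 1862555/4149959 ≈ 0.44881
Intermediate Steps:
1364/(-4324) - 1*(-2934)/3839 = 1364*(-1/4324) + 2934*(1/3839) = -341/1081 + 2934/3839 = 1862555/4149959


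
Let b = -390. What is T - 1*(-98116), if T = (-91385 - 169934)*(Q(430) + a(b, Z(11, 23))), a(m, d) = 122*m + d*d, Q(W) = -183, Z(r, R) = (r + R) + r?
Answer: 11952306538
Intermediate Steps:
Z(r, R) = R + 2*r (Z(r, R) = (R + r) + r = R + 2*r)
a(m, d) = d**2 + 122*m (a(m, d) = 122*m + d**2 = d**2 + 122*m)
T = 11952208422 (T = (-91385 - 169934)*(-183 + ((23 + 2*11)**2 + 122*(-390))) = -261319*(-183 + ((23 + 22)**2 - 47580)) = -261319*(-183 + (45**2 - 47580)) = -261319*(-183 + (2025 - 47580)) = -261319*(-183 - 45555) = -261319*(-45738) = 11952208422)
T - 1*(-98116) = 11952208422 - 1*(-98116) = 11952208422 + 98116 = 11952306538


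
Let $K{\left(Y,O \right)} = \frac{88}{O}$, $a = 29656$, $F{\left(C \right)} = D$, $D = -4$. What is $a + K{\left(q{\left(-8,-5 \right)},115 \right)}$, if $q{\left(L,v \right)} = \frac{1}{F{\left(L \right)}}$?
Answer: $\frac{3410528}{115} \approx 29657.0$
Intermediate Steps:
$F{\left(C \right)} = -4$
$q{\left(L,v \right)} = - \frac{1}{4}$ ($q{\left(L,v \right)} = \frac{1}{-4} = - \frac{1}{4}$)
$a + K{\left(q{\left(-8,-5 \right)},115 \right)} = 29656 + \frac{88}{115} = \frac{3410528}{115}$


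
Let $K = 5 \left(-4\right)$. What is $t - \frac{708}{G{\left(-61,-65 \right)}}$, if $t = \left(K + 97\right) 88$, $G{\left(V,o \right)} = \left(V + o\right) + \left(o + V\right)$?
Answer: $\frac{142355}{21} \approx 6778.8$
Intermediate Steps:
$G{\left(V,o \right)} = 2 V + 2 o$ ($G{\left(V,o \right)} = \left(V + o\right) + \left(V + o\right) = 2 V + 2 o$)
$K = -20$
$t = 6776$ ($t = \left(-20 + 97\right) 88 = 77 \cdot 88 = 6776$)
$t - \frac{708}{G{\left(-61,-65 \right)}} = 6776 - \frac{708}{2 \left(-61\right) + 2 \left(-65\right)} = 6776 - \frac{708}{-122 - 130} = 6776 - \frac{708}{-252} = 6776 - - \frac{59}{21} = 6776 + \frac{59}{21} = \frac{142355}{21}$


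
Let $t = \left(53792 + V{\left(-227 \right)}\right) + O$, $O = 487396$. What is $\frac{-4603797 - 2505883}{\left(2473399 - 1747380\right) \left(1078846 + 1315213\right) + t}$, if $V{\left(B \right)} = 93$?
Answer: $- \frac{3554840}{869066431201} \approx -4.0904 \cdot 10^{-6}$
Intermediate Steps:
$t = 541281$ ($t = \left(53792 + 93\right) + 487396 = 53885 + 487396 = 541281$)
$\frac{-4603797 - 2505883}{\left(2473399 - 1747380\right) \left(1078846 + 1315213\right) + t} = \frac{-4603797 - 2505883}{\left(2473399 - 1747380\right) \left(1078846 + 1315213\right) + 541281} = - \frac{7109680}{726019 \cdot 2394059 + 541281} = - \frac{7109680}{1738132321121 + 541281} = - \frac{7109680}{1738132862402} = \left(-7109680\right) \frac{1}{1738132862402} = - \frac{3554840}{869066431201}$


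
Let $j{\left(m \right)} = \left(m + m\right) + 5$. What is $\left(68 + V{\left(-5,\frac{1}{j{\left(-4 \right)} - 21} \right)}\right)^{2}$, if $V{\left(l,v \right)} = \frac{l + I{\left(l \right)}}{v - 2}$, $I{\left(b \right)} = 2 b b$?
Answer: $\frac{5071504}{2401} \approx 2112.2$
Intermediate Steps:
$j{\left(m \right)} = 5 + 2 m$ ($j{\left(m \right)} = 2 m + 5 = 5 + 2 m$)
$I{\left(b \right)} = 2 b^{2}$
$V{\left(l,v \right)} = \frac{l + 2 l^{2}}{-2 + v}$ ($V{\left(l,v \right)} = \frac{l + 2 l^{2}}{v - 2} = \frac{l + 2 l^{2}}{-2 + v}$)
$\left(68 + V{\left(-5,\frac{1}{j{\left(-4 \right)} - 21} \right)}\right)^{2} = \left(68 - \frac{5 \left(1 + 2 \left(-5\right)\right)}{-2 + \frac{1}{\left(5 + 2 \left(-4\right)\right) - 21}}\right)^{2} = \left(68 - \frac{5 \left(1 - 10\right)}{-2 + \frac{1}{\left(5 - 8\right) - 21}}\right)^{2} = \left(68 - 5 \frac{1}{-2 + \frac{1}{-3 - 21}} \left(-9\right)\right)^{2} = \left(68 - 5 \frac{1}{-2 + \frac{1}{-24}} \left(-9\right)\right)^{2} = \left(68 - 5 \frac{1}{-2 - \frac{1}{24}} \left(-9\right)\right)^{2} = \left(68 - 5 \frac{1}{- \frac{49}{24}} \left(-9\right)\right)^{2} = \left(68 - \left(- \frac{120}{49}\right) \left(-9\right)\right)^{2} = \left(68 - \frac{1080}{49}\right)^{2} = \left(\frac{2252}{49}\right)^{2} = \frac{5071504}{2401}$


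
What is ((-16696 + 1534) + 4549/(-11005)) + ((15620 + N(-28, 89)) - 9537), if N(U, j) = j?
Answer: -98939499/11005 ≈ -8990.4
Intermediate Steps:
((-16696 + 1534) + 4549/(-11005)) + ((15620 + N(-28, 89)) - 9537) = ((-16696 + 1534) + 4549/(-11005)) + ((15620 + 89) - 9537) = (-15162 + 4549*(-1/11005)) + (15709 - 9537) = (-15162 - 4549/11005) + 6172 = -166862359/11005 + 6172 = -98939499/11005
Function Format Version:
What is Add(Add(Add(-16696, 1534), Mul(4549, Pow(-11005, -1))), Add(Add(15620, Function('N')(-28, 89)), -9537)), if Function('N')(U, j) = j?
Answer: Rational(-98939499, 11005) ≈ -8990.4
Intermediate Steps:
Add(Add(Add(-16696, 1534), Mul(4549, Pow(-11005, -1))), Add(Add(15620, Function('N')(-28, 89)), -9537)) = Add(Add(Add(-16696, 1534), Mul(4549, Pow(-11005, -1))), Add(Add(15620, 89), -9537)) = Add(Add(-15162, Mul(4549, Rational(-1, 11005))), Add(15709, -9537)) = Add(Add(-15162, Rational(-4549, 11005)), 6172) = Add(Rational(-166862359, 11005), 6172) = Rational(-98939499, 11005)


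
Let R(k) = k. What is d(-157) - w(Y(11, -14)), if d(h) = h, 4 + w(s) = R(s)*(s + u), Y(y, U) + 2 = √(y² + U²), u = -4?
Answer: -482 + 8*√317 ≈ -339.56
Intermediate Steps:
Y(y, U) = -2 + √(U² + y²) (Y(y, U) = -2 + √(y² + U²) = -2 + √(U² + y²))
w(s) = -4 + s*(-4 + s) (w(s) = -4 + s*(s - 4) = -4 + s*(-4 + s))
d(-157) - w(Y(11, -14)) = -157 - (-4 + (-2 + √((-14)² + 11²))² - 4*(-2 + √((-14)² + 11²))) = -157 - (-4 + (-2 + √(196 + 121))² - 4*(-2 + √(196 + 121))) = -157 - (-4 + (-2 + √317)² - 4*(-2 + √317)) = -157 - (-4 + (-2 + √317)² + (8 - 4*√317)) = -157 - (4 + (-2 + √317)² - 4*√317) = -157 + (-4 - (-2 + √317)² + 4*√317) = -161 - (-2 + √317)² + 4*√317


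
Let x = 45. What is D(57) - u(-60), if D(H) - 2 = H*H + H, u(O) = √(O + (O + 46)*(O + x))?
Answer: 3308 - 5*√6 ≈ 3295.8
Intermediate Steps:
u(O) = √(O + (45 + O)*(46 + O)) (u(O) = √(O + (O + 46)*(O + 45)) = √(O + (46 + O)*(45 + O)) = √(O + (45 + O)*(46 + O)))
D(H) = 2 + H + H² (D(H) = 2 + (H*H + H) = 2 + (H² + H) = 2 + (H + H²) = 2 + H + H²)
D(57) - u(-60) = (2 + 57 + 57²) - √(2070 + (-60)² + 92*(-60)) = (2 + 57 + 3249) - √(2070 + 3600 - 5520) = 3308 - √150 = 3308 - 5*√6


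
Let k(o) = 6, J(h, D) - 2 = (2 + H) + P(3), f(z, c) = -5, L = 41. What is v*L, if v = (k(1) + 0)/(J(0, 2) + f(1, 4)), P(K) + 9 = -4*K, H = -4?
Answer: -123/13 ≈ -9.4615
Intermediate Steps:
P(K) = -9 - 4*K
J(h, D) = -21 (J(h, D) = 2 + ((2 - 4) + (-9 - 4*3)) = 2 + (-2 + (-9 - 12)) = 2 + (-2 - 21) = 2 - 23 = -21)
v = -3/13 (v = (6 + 0)/(-21 - 5) = 6/(-26) = 6*(-1/26) = -3/13 ≈ -0.23077)
v*L = -3/13*41 = -123/13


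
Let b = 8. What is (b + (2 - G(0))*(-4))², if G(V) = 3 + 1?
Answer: 256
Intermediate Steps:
G(V) = 4
(b + (2 - G(0))*(-4))² = (8 + (2 - 1*4)*(-4))² = (8 + (2 - 4)*(-4))² = (8 - 2*(-4))² = (8 + 8)² = 16² = 256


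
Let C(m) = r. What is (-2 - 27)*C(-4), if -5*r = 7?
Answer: 203/5 ≈ 40.600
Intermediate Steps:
r = -7/5 (r = -1/5*7 = -7/5 ≈ -1.4000)
C(m) = -7/5
(-2 - 27)*C(-4) = (-2 - 27)*(-7/5) = -29*(-7/5) = 203/5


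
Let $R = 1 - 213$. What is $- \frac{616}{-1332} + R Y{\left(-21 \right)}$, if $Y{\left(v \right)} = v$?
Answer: $\frac{1482670}{333} \approx 4452.5$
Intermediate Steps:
$R = -212$
$- \frac{616}{-1332} + R Y{\left(-21 \right)} = - \frac{616}{-1332} - -4452 = \left(-616\right) \left(- \frac{1}{1332}\right) + 4452 = \frac{154}{333} + 4452 = \frac{1482670}{333}$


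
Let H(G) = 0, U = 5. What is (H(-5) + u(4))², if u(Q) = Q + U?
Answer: 81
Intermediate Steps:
u(Q) = 5 + Q (u(Q) = Q + 5 = 5 + Q)
(H(-5) + u(4))² = (0 + (5 + 4))² = (0 + 9)² = 9² = 81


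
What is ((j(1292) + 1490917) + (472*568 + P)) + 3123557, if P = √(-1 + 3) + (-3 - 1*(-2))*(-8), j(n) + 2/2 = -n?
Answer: 4881285 + √2 ≈ 4.8813e+6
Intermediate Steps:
j(n) = -1 - n
P = 8 + √2 (P = √2 + (-3 + 2)*(-8) = √2 - 1*(-8) = √2 + 8 = 8 + √2 ≈ 9.4142)
((j(1292) + 1490917) + (472*568 + P)) + 3123557 = (((-1 - 1*1292) + 1490917) + (472*568 + (8 + √2))) + 3123557 = (((-1 - 1292) + 1490917) + (268096 + (8 + √2))) + 3123557 = ((-1293 + 1490917) + (268104 + √2)) + 3123557 = (1489624 + (268104 + √2)) + 3123557 = (1757728 + √2) + 3123557 = 4881285 + √2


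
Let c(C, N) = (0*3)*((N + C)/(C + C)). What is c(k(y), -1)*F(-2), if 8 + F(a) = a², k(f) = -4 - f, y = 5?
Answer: 0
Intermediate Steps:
c(C, N) = 0 (c(C, N) = 0*((C + N)/((2*C))) = 0*((C + N)*(1/(2*C))) = 0*((C + N)/(2*C)) = 0)
F(a) = -8 + a²
c(k(y), -1)*F(-2) = 0*(-8 + (-2)²) = 0*(-8 + 4) = 0*(-4) = 0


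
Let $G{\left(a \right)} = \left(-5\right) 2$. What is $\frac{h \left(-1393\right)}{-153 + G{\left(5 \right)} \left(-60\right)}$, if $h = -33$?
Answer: $\frac{15323}{149} \approx 102.84$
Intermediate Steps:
$G{\left(a \right)} = -10$
$\frac{h \left(-1393\right)}{-153 + G{\left(5 \right)} \left(-60\right)} = \frac{\left(-33\right) \left(-1393\right)}{-153 - -600} = \frac{45969}{-153 + 600} = \frac{45969}{447} = 45969 \cdot \frac{1}{447} = \frac{15323}{149}$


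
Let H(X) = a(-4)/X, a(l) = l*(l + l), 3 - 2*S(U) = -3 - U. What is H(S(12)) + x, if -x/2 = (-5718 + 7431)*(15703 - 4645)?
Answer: -340962340/9 ≈ -3.7885e+7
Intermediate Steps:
x = -37884708 (x = -2*(-5718 + 7431)*(15703 - 4645) = -3426*11058 = -2*18942354 = -37884708)
S(U) = 3 + U/2 (S(U) = 3/2 - (-3 - U)/2 = 3/2 + (3/2 + U/2) = 3 + U/2)
a(l) = 2*l² (a(l) = l*(2*l) = 2*l²)
H(X) = 32/X (H(X) = (2*(-4)²)/X = (2*16)/X = 32/X)
H(S(12)) + x = 32/(3 + (½)*12) - 37884708 = 32/(3 + 6) - 37884708 = 32/9 - 37884708 = -340962340/9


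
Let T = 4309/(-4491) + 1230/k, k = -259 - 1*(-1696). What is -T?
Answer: 222701/2151189 ≈ 0.10352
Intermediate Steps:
k = 1437 (k = -259 + 1696 = 1437)
T = -222701/2151189 (T = 4309/(-4491) + 1230/1437 = 4309*(-1/4491) + 1230*(1/1437) = -4309/4491 + 410/479 = -222701/2151189 ≈ -0.10352)
-T = -1*(-222701/2151189) = 222701/2151189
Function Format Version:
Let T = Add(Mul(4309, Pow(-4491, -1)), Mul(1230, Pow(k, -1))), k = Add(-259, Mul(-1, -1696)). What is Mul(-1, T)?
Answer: Rational(222701, 2151189) ≈ 0.10352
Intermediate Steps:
k = 1437 (k = Add(-259, 1696) = 1437)
T = Rational(-222701, 2151189) (T = Add(Mul(4309, Pow(-4491, -1)), Mul(1230, Pow(1437, -1))) = Add(Mul(4309, Rational(-1, 4491)), Mul(1230, Rational(1, 1437))) = Add(Rational(-4309, 4491), Rational(410, 479)) = Rational(-222701, 2151189) ≈ -0.10352)
Mul(-1, T) = Mul(-1, Rational(-222701, 2151189)) = Rational(222701, 2151189)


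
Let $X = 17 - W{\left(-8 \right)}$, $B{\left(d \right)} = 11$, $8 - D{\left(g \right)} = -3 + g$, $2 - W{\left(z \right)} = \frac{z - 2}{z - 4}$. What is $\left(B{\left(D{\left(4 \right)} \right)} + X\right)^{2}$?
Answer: $\frac{25921}{36} \approx 720.03$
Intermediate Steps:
$W{\left(z \right)} = 2 - \frac{-2 + z}{-4 + z}$ ($W{\left(z \right)} = 2 - \frac{z - 2}{z - 4} = 2 - \frac{-2 + z}{-4 + z}$)
$D{\left(g \right)} = 11 - g$ ($D{\left(g \right)} = 8 - \left(-3 + g\right) = 11 - g$)
$X = \frac{95}{6}$ ($X = 17 - \frac{-6 - 8}{-4 - 8} = 17 - \frac{1}{-12} \left(-14\right) = 17 - \left(- \frac{1}{12}\right) \left(-14\right) = 17 - \frac{7}{6} = \frac{95}{6} \approx 15.833$)
$\left(B{\left(D{\left(4 \right)} \right)} + X\right)^{2} = \left(11 + \frac{95}{6}\right)^{2} = \left(\frac{161}{6}\right)^{2} = \frac{25921}{36}$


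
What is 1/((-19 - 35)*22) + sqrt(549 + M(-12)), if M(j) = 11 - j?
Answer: -1/1188 + 2*sqrt(143) ≈ 23.916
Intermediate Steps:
1/((-19 - 35)*22) + sqrt(549 + M(-12)) = 1/((-19 - 35)*22) + sqrt(549 + (11 - 1*(-12))) = 1/(-54*22) + sqrt(549 + (11 + 12)) = 1/(-1188) + sqrt(549 + 23) = -1/1188 + sqrt(572) = -1/1188 + 2*sqrt(143)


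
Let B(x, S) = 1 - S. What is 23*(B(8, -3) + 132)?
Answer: 3128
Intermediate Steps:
23*(B(8, -3) + 132) = 23*((1 - 1*(-3)) + 132) = 23*((1 + 3) + 132) = 23*(4 + 132) = 23*136 = 3128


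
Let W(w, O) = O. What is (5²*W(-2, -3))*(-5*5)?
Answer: 1875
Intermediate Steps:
(5²*W(-2, -3))*(-5*5) = (5²*(-3))*(-5*5) = (25*(-3))*(-25) = -75*(-25) = 1875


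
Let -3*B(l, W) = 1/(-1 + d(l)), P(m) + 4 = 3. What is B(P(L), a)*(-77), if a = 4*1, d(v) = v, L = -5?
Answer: -77/6 ≈ -12.833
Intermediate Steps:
P(m) = -1 (P(m) = -4 + 3 = -1)
a = 4
B(l, W) = -1/(3*(-1 + l))
B(P(L), a)*(-77) = -1/(-3 + 3*(-1))*(-77) = -1/(-3 - 3)*(-77) = -1/(-6)*(-77) = -1*(-⅙)*(-77) = (⅙)*(-77) = -77/6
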